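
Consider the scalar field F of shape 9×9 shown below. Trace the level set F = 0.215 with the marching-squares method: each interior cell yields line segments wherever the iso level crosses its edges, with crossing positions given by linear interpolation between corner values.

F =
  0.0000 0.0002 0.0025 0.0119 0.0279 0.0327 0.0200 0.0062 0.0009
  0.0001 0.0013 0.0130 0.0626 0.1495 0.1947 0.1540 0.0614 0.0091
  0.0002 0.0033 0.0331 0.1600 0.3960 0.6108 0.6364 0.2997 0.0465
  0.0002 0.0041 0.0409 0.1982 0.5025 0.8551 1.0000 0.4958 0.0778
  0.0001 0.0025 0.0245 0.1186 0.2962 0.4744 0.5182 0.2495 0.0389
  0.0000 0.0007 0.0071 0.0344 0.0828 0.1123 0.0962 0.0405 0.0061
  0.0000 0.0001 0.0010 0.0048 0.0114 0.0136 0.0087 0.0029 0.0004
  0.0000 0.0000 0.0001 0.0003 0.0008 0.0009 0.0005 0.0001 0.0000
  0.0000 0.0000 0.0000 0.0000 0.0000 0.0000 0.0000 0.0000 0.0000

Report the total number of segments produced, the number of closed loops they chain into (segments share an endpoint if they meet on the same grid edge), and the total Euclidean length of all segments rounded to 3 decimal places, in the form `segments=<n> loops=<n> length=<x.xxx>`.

segments=14 loops=1 length=13.033

cell (1,3): code 0100 → (1.266,4.000)–(2.000,3.233)
cell (1,4): code 1100 → (1.049,5.000)–(1.266,4.000)
cell (1,5): code 1100 → (1.126,6.000)–(1.049,5.000)
cell (1,6): code 1100 → (1.645,7.000)–(1.126,6.000)
cell (1,7): code 1000 → (2.000,7.335)–(1.645,7.000)
cell (2,3): code 0110 → (2.000,3.233)–(3.000,3.055)
cell (2,7): code 1001 → (3.000,7.672)–(2.000,7.335)
cell (3,3): code 0110 → (3.000,3.055)–(4.000,3.543)
cell (3,7): code 1001 → (4.000,7.164)–(3.000,7.672)
cell (4,3): code 0010 → (4.000,3.543)–(4.381,4.000)
cell (4,4): code 0011 → (4.381,4.000)–(4.716,5.000)
cell (4,5): code 0011 → (4.716,5.000)–(4.718,6.000)
cell (4,6): code 0011 → (4.718,6.000)–(4.165,7.000)
cell (4,7): code 0001 → (4.165,7.000)–(4.000,7.164)
total: 14 segments, chained into 1 closed loop(s), length Σ = 13.032788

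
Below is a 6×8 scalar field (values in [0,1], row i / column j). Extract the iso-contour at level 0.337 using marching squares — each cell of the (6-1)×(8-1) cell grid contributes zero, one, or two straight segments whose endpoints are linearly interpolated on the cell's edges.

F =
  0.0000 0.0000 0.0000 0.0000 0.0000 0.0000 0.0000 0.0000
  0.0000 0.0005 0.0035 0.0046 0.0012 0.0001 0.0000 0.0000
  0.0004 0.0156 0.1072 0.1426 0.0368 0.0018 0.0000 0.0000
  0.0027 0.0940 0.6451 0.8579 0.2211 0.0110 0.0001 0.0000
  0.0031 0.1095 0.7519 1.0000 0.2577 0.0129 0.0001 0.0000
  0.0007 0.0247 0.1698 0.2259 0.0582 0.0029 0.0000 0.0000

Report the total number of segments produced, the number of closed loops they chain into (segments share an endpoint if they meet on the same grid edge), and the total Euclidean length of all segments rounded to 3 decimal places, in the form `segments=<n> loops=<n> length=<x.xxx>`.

segments=8 loops=1 length=8.124

cell (2,1): code 0100 → (2.427,2.000)–(3.000,1.441)
cell (2,2): code 1100 → (2.272,3.000)–(2.427,2.000)
cell (2,3): code 1000 → (3.000,3.818)–(2.272,3.000)
cell (3,1): code 0110 → (3.000,1.441)–(4.000,1.354)
cell (3,3): code 1001 → (4.000,3.893)–(3.000,3.818)
cell (4,1): code 0010 → (4.000,1.354)–(4.713,2.000)
cell (4,2): code 0011 → (4.713,2.000)–(4.856,3.000)
cell (4,3): code 0001 → (4.856,3.000)–(4.000,3.893)
total: 8 segments, chained into 1 closed loop(s), length Σ = 8.123761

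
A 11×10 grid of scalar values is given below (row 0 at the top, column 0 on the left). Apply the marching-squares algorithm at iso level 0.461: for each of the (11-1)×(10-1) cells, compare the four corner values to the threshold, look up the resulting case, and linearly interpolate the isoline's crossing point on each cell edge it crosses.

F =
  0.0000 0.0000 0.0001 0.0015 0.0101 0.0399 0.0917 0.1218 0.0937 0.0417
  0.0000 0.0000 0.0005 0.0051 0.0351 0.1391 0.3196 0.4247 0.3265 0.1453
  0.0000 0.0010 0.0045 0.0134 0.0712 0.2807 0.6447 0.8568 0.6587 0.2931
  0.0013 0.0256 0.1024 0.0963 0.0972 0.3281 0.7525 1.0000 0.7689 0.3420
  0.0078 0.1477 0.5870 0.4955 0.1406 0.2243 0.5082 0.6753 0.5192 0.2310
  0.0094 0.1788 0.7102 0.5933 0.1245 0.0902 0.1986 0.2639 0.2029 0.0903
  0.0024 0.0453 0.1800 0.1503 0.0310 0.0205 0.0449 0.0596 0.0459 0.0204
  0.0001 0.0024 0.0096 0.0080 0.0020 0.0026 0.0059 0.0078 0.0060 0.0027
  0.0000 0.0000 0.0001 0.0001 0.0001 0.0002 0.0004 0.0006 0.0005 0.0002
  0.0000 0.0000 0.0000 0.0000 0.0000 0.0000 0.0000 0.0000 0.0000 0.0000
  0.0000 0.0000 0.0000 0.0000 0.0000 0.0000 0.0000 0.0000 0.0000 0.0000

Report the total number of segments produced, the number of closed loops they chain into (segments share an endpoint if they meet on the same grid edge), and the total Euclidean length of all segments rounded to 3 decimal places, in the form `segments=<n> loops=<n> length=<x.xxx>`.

cell (1,5): code 0100 → (1.435,6.000)–(2.000,5.495)
cell (1,6): code 1100 → (1.084,7.000)–(1.435,6.000)
cell (1,7): code 1100 → (1.405,8.000)–(1.084,7.000)
cell (1,8): code 1000 → (2.000,8.541)–(1.405,8.000)
cell (2,5): code 0110 → (2.000,5.495)–(3.000,5.313)
cell (2,8): code 1001 → (3.000,8.721)–(2.000,8.541)
cell (3,1): code 0100 → (3.740,2.000)–(4.000,1.713)
cell (3,2): code 1100 → (3.914,3.000)–(3.740,2.000)
cell (3,3): code 1000 → (4.000,3.097)–(3.914,3.000)
cell (3,5): code 0110 → (3.000,5.313)–(4.000,5.834)
cell (3,8): code 1001 → (4.000,8.202)–(3.000,8.721)
cell (4,1): code 0110 → (4.000,1.713)–(5.000,1.531)
cell (4,3): code 1001 → (5.000,3.282)–(4.000,3.097)
cell (4,5): code 0010 → (4.000,5.834)–(4.152,6.000)
cell (4,6): code 0011 → (4.152,6.000)–(4.521,7.000)
cell (4,7): code 0011 → (4.521,7.000)–(4.184,8.000)
cell (4,8): code 0001 → (4.184,8.000)–(4.000,8.202)
cell (5,1): code 0010 → (5.000,1.531)–(5.470,2.000)
cell (5,2): code 0011 → (5.470,2.000)–(5.299,3.000)
cell (5,3): code 0001 → (5.299,3.000)–(5.000,3.282)
total: 20 segments, chained into 2 closed loop(s), length Σ = 16.233249

segments=20 loops=2 length=16.233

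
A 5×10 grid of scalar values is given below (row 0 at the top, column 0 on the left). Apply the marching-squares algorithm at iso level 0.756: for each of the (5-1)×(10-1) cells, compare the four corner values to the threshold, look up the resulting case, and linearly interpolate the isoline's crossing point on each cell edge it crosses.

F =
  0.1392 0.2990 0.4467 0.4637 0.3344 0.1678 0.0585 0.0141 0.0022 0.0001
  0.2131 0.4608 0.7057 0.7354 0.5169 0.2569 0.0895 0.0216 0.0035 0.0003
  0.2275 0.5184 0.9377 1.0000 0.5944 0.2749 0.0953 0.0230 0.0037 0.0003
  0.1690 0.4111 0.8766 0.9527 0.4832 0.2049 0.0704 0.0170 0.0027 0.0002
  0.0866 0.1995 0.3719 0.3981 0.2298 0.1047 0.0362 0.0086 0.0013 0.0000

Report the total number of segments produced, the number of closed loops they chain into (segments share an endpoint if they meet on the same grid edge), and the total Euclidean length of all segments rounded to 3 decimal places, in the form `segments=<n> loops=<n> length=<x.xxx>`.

segments=8 loops=1 length=6.945

cell (1,1): code 0100 → (1.217,2.000)–(2.000,1.567)
cell (1,2): code 1100 → (1.078,3.000)–(1.217,2.000)
cell (1,3): code 1000 → (2.000,3.602)–(1.078,3.000)
cell (2,1): code 0110 → (2.000,1.567)–(3.000,1.741)
cell (2,3): code 1001 → (3.000,3.419)–(2.000,3.602)
cell (3,1): code 0010 → (3.000,1.741)–(3.239,2.000)
cell (3,2): code 0011 → (3.239,2.000)–(3.355,3.000)
cell (3,3): code 0001 → (3.355,3.000)–(3.000,3.419)
total: 8 segments, chained into 1 closed loop(s), length Σ = 6.945364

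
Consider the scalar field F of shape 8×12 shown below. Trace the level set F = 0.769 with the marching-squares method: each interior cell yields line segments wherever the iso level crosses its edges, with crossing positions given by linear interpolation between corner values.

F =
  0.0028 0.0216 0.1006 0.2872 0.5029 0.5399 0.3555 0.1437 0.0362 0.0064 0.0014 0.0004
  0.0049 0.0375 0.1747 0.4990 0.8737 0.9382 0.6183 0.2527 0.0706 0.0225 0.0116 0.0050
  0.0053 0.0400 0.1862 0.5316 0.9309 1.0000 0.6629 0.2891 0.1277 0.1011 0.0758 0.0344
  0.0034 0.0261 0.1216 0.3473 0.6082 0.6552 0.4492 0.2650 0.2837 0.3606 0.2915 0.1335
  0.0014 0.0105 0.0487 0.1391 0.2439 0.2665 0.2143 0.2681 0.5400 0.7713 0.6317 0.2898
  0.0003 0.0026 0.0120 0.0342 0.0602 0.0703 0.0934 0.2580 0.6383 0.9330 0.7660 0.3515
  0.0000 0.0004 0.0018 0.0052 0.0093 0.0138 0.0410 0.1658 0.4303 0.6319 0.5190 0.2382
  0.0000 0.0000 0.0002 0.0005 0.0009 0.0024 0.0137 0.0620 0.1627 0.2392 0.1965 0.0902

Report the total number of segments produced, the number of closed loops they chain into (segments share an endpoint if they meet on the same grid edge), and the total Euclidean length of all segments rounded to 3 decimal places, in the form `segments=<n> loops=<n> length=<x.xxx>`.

cell (0,3): code 0100 → (0.718,4.000)–(1.000,3.721)
cell (0,4): code 1100 → (0.575,5.000)–(0.718,4.000)
cell (0,5): code 1000 → (1.000,5.529)–(0.575,5.000)
cell (1,3): code 0110 → (1.000,3.721)–(2.000,3.595)
cell (1,5): code 1001 → (2.000,5.685)–(1.000,5.529)
cell (2,3): code 0010 → (2.000,3.595)–(2.502,4.000)
cell (2,4): code 0011 → (2.502,4.000)–(2.670,5.000)
cell (2,5): code 0001 → (2.670,5.000)–(2.000,5.685)
cell (3,8): code 0100 → (3.994,9.000)–(4.000,8.990)
cell (3,9): code 1000 → (4.000,9.016)–(3.994,9.000)
cell (4,8): code 0110 → (4.000,8.990)–(5.000,8.444)
cell (4,9): code 1001 → (5.000,9.982)–(4.000,9.016)
cell (5,8): code 0010 → (5.000,8.444)–(5.545,9.000)
cell (5,9): code 0001 → (5.545,9.000)–(5.000,9.982)
total: 14 segments, chained into 2 closed loop(s), length Σ = 11.183406

segments=14 loops=2 length=11.183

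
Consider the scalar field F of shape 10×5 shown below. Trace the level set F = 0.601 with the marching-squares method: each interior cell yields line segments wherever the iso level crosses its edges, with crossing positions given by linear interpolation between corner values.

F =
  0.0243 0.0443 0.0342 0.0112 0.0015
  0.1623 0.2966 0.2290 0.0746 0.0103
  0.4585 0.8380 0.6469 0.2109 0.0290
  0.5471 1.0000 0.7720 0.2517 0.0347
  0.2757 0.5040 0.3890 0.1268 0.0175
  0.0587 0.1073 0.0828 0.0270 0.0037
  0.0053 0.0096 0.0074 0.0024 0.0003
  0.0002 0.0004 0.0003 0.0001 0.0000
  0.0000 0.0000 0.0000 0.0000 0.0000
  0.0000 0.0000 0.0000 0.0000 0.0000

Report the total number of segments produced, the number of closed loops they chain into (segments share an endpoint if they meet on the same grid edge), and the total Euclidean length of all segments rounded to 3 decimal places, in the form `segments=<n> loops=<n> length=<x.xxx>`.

segments=8 loops=1 length=6.834

cell (1,0): code 0100 → (1.562,1.000)–(2.000,0.375)
cell (1,1): code 1100 → (1.890,2.000)–(1.562,1.000)
cell (1,2): code 1000 → (2.000,2.105)–(1.890,2.000)
cell (2,0): code 0110 → (2.000,0.375)–(3.000,0.119)
cell (2,2): code 1001 → (3.000,2.329)–(2.000,2.105)
cell (3,0): code 0010 → (3.000,0.119)–(3.804,1.000)
cell (3,1): code 0011 → (3.804,1.000)–(3.446,2.000)
cell (3,2): code 0001 → (3.446,2.000)–(3.000,2.329)
total: 8 segments, chained into 1 closed loop(s), length Σ = 6.833735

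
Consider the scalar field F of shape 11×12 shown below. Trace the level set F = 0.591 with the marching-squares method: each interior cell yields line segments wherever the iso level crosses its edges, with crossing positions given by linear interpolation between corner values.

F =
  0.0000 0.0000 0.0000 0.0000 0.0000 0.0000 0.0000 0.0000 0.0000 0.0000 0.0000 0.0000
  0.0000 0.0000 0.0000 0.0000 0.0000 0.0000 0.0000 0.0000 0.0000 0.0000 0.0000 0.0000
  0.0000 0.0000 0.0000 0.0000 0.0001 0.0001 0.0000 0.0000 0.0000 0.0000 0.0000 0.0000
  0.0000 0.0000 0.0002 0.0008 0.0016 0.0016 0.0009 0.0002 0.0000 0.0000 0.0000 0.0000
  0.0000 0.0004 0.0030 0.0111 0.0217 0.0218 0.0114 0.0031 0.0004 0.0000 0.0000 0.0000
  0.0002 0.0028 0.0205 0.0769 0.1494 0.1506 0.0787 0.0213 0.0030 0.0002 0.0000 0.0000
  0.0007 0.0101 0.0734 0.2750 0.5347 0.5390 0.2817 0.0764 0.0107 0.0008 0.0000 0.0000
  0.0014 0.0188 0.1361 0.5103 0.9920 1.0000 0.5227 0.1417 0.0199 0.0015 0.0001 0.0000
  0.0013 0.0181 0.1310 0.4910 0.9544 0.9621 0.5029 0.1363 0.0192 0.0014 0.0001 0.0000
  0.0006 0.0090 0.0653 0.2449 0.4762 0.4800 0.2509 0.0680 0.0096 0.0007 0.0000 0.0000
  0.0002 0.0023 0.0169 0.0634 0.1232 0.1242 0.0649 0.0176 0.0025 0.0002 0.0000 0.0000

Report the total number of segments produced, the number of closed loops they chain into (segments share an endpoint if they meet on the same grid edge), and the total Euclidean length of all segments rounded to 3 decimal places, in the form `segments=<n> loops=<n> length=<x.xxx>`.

segments=8 loops=1 length=8.653

cell (6,3): code 0100 → (6.123,4.000)–(7.000,3.168)
cell (6,4): code 1100 → (6.113,5.000)–(6.123,4.000)
cell (6,5): code 1000 → (7.000,5.857)–(6.113,5.000)
cell (7,3): code 0110 → (7.000,3.168)–(8.000,3.216)
cell (7,5): code 1001 → (8.000,5.808)–(7.000,5.857)
cell (8,3): code 0010 → (8.000,3.216)–(8.760,4.000)
cell (8,4): code 0011 → (8.760,4.000)–(8.770,5.000)
cell (8,5): code 0001 → (8.770,5.000)–(8.000,5.808)
total: 8 segments, chained into 1 closed loop(s), length Σ = 8.653092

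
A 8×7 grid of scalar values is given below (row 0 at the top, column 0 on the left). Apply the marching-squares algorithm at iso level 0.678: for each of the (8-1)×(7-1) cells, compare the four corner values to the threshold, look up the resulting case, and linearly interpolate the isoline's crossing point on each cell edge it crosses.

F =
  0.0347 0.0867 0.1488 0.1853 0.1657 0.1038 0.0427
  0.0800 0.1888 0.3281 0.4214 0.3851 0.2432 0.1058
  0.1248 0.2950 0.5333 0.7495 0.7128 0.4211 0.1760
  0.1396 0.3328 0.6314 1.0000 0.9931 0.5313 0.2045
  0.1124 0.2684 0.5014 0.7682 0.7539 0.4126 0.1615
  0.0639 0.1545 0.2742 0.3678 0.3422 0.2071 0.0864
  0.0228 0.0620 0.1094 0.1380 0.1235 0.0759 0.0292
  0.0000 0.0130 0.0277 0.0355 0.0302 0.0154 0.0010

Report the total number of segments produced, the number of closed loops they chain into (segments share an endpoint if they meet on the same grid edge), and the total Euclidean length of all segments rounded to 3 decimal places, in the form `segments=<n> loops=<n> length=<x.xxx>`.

cell (1,2): code 0100 → (1.782,3.000)–(2.000,2.669)
cell (1,3): code 1100 → (1.894,4.000)–(1.782,3.000)
cell (1,4): code 1000 → (2.000,4.119)–(1.894,4.000)
cell (2,2): code 0110 → (2.000,2.669)–(3.000,2.126)
cell (2,4): code 1001 → (3.000,4.682)–(2.000,4.119)
cell (3,2): code 0110 → (3.000,2.126)–(4.000,2.662)
cell (3,4): code 1001 → (4.000,4.222)–(3.000,4.682)
cell (4,2): code 0010 → (4.000,2.662)–(4.225,3.000)
cell (4,3): code 0011 → (4.225,3.000)–(4.184,4.000)
cell (4,4): code 0001 → (4.184,4.000)–(4.000,4.222)
total: 10 segments, chained into 1 closed loop(s), length Σ = 7.778471

segments=10 loops=1 length=7.778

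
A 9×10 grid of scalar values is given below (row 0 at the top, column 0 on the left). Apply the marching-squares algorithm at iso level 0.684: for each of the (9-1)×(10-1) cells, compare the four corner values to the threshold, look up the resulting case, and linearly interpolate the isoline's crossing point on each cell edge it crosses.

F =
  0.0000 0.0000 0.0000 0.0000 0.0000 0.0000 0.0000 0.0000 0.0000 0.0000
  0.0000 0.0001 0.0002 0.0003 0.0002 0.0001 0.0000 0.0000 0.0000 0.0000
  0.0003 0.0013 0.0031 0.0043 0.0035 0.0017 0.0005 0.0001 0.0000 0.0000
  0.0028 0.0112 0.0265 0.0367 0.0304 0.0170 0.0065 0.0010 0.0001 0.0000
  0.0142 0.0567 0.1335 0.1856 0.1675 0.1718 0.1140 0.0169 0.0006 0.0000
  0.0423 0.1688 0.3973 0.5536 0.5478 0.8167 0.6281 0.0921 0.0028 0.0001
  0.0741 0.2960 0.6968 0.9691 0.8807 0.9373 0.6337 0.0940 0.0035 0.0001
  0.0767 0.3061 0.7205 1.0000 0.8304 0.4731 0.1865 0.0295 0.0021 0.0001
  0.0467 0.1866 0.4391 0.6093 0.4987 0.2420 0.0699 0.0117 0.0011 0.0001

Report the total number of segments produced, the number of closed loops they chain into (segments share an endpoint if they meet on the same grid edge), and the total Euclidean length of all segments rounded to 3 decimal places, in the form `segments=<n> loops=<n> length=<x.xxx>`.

cell (4,4): code 0100 → (4.794,5.000)–(5.000,4.507)
cell (4,5): code 1000 → (5.000,5.704)–(4.794,5.000)
cell (5,1): code 0100 → (5.957,2.000)–(6.000,1.968)
cell (5,2): code 1100 → (5.314,3.000)–(5.957,2.000)
cell (5,3): code 1100 → (5.409,4.000)–(5.314,3.000)
cell (5,4): code 1110 → (5.000,4.507)–(5.409,4.000)
cell (5,5): code 1001 → (6.000,5.834)–(5.000,5.704)
cell (6,1): code 0110 → (6.000,1.968)–(7.000,1.912)
cell (6,4): code 1011 → (7.000,4.410)–(6.546,5.000)
cell (6,5): code 0001 → (6.546,5.000)–(6.000,5.834)
cell (7,1): code 0010 → (7.000,1.912)–(7.130,2.000)
cell (7,2): code 0011 → (7.130,2.000)–(7.809,3.000)
cell (7,3): code 0011 → (7.809,3.000)–(7.441,4.000)
cell (7,4): code 0001 → (7.441,4.000)–(7.000,4.410)
total: 14 segments, chained into 1 closed loop(s), length Σ = 10.950900

segments=14 loops=1 length=10.951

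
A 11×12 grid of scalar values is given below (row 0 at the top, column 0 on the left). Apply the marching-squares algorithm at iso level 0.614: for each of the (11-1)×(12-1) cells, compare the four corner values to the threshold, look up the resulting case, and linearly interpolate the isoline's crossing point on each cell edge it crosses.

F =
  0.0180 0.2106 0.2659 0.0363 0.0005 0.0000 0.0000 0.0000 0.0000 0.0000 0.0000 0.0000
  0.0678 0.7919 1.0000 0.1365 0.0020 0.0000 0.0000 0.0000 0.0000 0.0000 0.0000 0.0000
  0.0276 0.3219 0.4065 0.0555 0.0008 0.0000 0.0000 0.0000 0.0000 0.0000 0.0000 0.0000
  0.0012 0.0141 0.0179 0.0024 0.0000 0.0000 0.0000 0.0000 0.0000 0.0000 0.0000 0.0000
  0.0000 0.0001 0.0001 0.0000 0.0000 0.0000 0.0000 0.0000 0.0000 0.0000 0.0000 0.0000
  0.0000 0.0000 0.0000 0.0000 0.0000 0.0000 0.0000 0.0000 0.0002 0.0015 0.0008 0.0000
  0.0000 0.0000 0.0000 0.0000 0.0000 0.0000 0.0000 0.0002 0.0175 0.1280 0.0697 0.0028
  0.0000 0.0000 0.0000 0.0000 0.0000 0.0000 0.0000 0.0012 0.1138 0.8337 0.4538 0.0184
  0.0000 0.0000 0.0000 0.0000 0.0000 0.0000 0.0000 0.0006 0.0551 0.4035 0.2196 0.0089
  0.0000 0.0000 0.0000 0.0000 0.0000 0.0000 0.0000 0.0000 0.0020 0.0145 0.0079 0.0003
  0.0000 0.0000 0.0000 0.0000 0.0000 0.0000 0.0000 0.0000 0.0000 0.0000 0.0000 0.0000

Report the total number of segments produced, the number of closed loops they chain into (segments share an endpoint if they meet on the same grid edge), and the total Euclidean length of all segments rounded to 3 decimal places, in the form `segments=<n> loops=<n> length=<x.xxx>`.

segments=10 loops=2 length=6.842

cell (0,0): code 0100 → (0.694,1.000)–(1.000,0.754)
cell (0,1): code 1100 → (0.474,2.000)–(0.694,1.000)
cell (0,2): code 1000 → (1.000,2.447)–(0.474,2.000)
cell (1,0): code 0010 → (1.000,0.754)–(1.379,1.000)
cell (1,1): code 0011 → (1.379,1.000)–(1.650,2.000)
cell (1,2): code 0001 → (1.650,2.000)–(1.000,2.447)
cell (6,8): code 0100 → (6.689,9.000)–(7.000,8.695)
cell (6,9): code 1000 → (7.000,9.578)–(6.689,9.000)
cell (7,8): code 0010 → (7.000,8.695)–(7.511,9.000)
cell (7,9): code 0001 → (7.511,9.000)–(7.000,9.578)
total: 10 segments, chained into 2 closed loop(s), length Σ = 6.842403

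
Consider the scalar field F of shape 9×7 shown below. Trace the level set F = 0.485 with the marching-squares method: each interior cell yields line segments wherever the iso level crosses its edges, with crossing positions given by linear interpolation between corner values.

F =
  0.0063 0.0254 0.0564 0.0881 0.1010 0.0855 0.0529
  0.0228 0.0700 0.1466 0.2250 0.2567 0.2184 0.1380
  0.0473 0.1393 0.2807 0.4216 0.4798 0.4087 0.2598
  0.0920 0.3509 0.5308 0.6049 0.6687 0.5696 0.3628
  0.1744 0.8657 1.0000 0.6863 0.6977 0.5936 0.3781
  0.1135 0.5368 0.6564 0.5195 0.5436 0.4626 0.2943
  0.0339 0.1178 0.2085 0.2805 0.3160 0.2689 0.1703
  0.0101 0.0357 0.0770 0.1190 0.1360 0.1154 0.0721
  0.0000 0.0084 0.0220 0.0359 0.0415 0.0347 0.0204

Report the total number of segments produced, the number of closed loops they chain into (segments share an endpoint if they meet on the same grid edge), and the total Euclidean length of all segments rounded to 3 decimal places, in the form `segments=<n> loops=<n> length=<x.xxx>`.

cell (2,1): code 0100 → (2.817,2.000)–(3.000,1.745)
cell (2,2): code 1100 → (2.346,3.000)–(2.817,2.000)
cell (2,3): code 1100 → (2.028,4.000)–(2.346,3.000)
cell (2,4): code 1100 → (2.474,5.000)–(2.028,4.000)
cell (2,5): code 1000 → (3.000,5.409)–(2.474,5.000)
cell (3,0): code 0100 → (3.260,1.000)–(4.000,0.449)
cell (3,1): code 1110 → (3.000,1.745)–(3.260,1.000)
cell (3,5): code 1001 → (4.000,5.504)–(3.000,5.409)
cell (4,0): code 0110 → (4.000,0.449)–(5.000,0.878)
cell (4,4): code 1011 → (5.000,4.723)–(4.829,5.000)
cell (4,5): code 0001 → (4.829,5.000)–(4.000,5.504)
cell (5,0): code 0010 → (5.000,0.878)–(5.124,1.000)
cell (5,1): code 0011 → (5.124,1.000)–(5.383,2.000)
cell (5,2): code 0011 → (5.383,2.000)–(5.144,3.000)
cell (5,3): code 0011 → (5.144,3.000)–(5.257,4.000)
cell (5,4): code 0001 → (5.257,4.000)–(5.000,4.723)
total: 16 segments, chained into 1 closed loop(s), length Σ = 13.338407

segments=16 loops=1 length=13.338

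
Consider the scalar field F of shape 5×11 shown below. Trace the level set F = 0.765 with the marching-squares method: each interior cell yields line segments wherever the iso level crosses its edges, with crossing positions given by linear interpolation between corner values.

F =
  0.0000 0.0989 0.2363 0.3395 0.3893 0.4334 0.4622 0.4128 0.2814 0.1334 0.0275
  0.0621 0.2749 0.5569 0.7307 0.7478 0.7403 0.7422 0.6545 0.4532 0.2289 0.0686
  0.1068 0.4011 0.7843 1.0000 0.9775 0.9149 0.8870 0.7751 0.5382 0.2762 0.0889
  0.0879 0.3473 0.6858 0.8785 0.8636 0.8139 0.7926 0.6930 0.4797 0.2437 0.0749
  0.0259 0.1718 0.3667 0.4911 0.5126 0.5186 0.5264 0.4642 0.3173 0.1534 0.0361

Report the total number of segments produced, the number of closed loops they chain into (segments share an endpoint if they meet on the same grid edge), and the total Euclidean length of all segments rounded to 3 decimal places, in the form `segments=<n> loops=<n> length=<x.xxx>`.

cell (1,1): code 0100 → (1.915,2.000)–(2.000,1.950)
cell (1,2): code 1100 → (1.127,3.000)–(1.915,2.000)
cell (1,3): code 1100 → (1.075,4.000)–(1.127,3.000)
cell (1,4): code 1100 → (1.141,5.000)–(1.075,4.000)
cell (1,5): code 1100 → (1.157,6.000)–(1.141,5.000)
cell (1,6): code 1100 → (1.916,7.000)–(1.157,6.000)
cell (1,7): code 1000 → (2.000,7.043)–(1.916,7.000)
cell (2,1): code 0010 → (2.000,1.950)–(2.196,2.000)
cell (2,2): code 0111 → (2.196,2.000)–(3.000,2.411)
cell (2,6): code 1011 → (3.000,6.277)–(2.123,7.000)
cell (2,7): code 0001 → (2.123,7.000)–(2.000,7.043)
cell (3,2): code 0010 → (3.000,2.411)–(3.293,3.000)
cell (3,3): code 0011 → (3.293,3.000)–(3.281,4.000)
cell (3,4): code 0011 → (3.281,4.000)–(3.166,5.000)
cell (3,5): code 0011 → (3.166,5.000)–(3.104,6.000)
cell (3,6): code 0001 → (3.104,6.000)–(3.000,6.277)
total: 16 segments, chained into 1 closed loop(s), length Σ = 12.059059

segments=16 loops=1 length=12.059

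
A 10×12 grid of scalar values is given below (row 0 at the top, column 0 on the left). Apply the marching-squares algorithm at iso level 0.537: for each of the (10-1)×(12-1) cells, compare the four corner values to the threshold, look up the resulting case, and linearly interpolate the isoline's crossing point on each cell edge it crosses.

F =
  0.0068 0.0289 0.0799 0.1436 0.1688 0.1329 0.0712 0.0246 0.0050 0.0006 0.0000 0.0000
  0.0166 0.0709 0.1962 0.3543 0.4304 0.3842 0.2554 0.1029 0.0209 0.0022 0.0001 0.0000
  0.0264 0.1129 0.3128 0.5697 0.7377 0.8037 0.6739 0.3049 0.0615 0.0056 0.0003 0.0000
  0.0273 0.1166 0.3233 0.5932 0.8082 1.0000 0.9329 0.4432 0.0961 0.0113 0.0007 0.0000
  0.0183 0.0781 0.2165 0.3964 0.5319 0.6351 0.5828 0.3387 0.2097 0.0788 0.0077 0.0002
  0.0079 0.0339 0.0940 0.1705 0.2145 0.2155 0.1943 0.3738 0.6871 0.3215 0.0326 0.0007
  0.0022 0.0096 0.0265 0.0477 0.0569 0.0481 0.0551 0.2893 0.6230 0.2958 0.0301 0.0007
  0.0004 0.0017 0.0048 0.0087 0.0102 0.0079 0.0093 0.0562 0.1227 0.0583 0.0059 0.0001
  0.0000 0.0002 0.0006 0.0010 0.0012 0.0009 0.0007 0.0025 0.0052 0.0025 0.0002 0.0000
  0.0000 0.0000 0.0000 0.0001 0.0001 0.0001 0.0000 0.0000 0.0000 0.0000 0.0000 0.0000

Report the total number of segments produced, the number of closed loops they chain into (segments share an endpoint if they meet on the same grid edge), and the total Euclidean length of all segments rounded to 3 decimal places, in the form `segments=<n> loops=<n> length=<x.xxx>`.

segments=20 loops=2 length=14.711

cell (1,2): code 0100 → (1.848,3.000)–(2.000,2.873)
cell (1,3): code 1100 → (1.347,4.000)–(1.848,3.000)
cell (1,4): code 1100 → (1.364,5.000)–(1.347,4.000)
cell (1,5): code 1100 → (1.673,6.000)–(1.364,5.000)
cell (1,6): code 1000 → (2.000,6.371)–(1.673,6.000)
cell (2,2): code 0110 → (2.000,2.873)–(3.000,2.792)
cell (2,6): code 1001 → (3.000,6.808)–(2.000,6.371)
cell (3,2): code 0010 → (3.000,2.792)–(3.286,3.000)
cell (3,3): code 0011 → (3.286,3.000)–(3.982,4.000)
cell (3,4): code 0111 → (3.982,4.000)–(4.000,4.049)
cell (3,6): code 1001 → (4.000,6.188)–(3.000,6.808)
cell (4,4): code 0010 → (4.000,4.049)–(4.234,5.000)
cell (4,5): code 0011 → (4.234,5.000)–(4.118,6.000)
cell (4,6): code 0001 → (4.118,6.000)–(4.000,6.188)
cell (4,7): code 0100 → (4.686,8.000)–(5.000,7.521)
cell (4,8): code 1000 → (5.000,8.411)–(4.686,8.000)
cell (5,7): code 0110 → (5.000,7.521)–(6.000,7.742)
cell (5,8): code 1001 → (6.000,8.263)–(5.000,8.411)
cell (6,7): code 0010 → (6.000,7.742)–(6.172,8.000)
cell (6,8): code 0001 → (6.172,8.000)–(6.000,8.263)
total: 20 segments, chained into 2 closed loop(s), length Σ = 14.710644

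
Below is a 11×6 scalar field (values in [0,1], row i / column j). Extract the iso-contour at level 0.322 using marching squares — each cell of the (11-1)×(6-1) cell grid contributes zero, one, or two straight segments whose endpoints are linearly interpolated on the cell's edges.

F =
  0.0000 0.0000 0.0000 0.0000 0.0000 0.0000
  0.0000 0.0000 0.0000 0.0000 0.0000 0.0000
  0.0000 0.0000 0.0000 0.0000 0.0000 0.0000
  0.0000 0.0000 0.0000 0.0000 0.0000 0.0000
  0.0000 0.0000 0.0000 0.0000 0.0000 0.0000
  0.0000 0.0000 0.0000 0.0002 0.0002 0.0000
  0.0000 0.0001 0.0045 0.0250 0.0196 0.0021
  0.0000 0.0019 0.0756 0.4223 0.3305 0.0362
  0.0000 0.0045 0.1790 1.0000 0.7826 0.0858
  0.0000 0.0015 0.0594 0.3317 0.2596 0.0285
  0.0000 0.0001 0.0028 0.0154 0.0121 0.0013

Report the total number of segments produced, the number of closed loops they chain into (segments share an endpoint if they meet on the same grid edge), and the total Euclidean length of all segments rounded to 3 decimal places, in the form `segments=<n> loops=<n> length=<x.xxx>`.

segments=10 loops=1 length=7.201

cell (6,2): code 0100 → (6.748,3.000)–(7.000,2.711)
cell (6,3): code 1100 → (6.973,4.000)–(6.748,3.000)
cell (6,4): code 1000 → (7.000,4.029)–(6.973,4.000)
cell (7,2): code 0110 → (7.000,2.711)–(8.000,2.174)
cell (7,4): code 1001 → (8.000,4.661)–(7.000,4.029)
cell (8,2): code 0110 → (8.000,2.174)–(9.000,2.964)
cell (8,3): code 1011 → (9.000,3.135)–(8.881,4.000)
cell (8,4): code 0001 → (8.881,4.000)–(8.000,4.661)
cell (9,2): code 0010 → (9.000,2.964)–(9.031,3.000)
cell (9,3): code 0001 → (9.031,3.000)–(9.000,3.135)
total: 10 segments, chained into 1 closed loop(s), length Σ = 7.200973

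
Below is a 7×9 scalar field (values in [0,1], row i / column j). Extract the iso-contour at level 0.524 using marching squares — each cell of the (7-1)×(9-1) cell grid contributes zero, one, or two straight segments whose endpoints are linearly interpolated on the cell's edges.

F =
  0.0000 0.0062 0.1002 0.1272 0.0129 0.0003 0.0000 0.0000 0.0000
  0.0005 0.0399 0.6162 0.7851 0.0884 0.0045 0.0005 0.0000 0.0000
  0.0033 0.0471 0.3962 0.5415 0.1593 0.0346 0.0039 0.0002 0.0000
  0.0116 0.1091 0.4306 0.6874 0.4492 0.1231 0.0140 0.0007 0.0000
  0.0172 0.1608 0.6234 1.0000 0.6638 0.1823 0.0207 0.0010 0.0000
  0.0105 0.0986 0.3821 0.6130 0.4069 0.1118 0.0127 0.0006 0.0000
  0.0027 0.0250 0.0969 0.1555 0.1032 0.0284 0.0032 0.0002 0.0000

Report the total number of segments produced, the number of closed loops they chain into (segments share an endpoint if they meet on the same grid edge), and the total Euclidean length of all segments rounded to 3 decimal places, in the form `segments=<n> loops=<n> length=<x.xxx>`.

cell (0,1): code 0100 → (0.821,2.000)–(1.000,1.840)
cell (0,2): code 1100 → (0.603,3.000)–(0.821,2.000)
cell (0,3): code 1000 → (1.000,3.375)–(0.603,3.000)
cell (1,1): code 0010 → (1.000,1.840)–(1.419,2.000)
cell (1,2): code 0111 → (1.419,2.000)–(2.000,2.880)
cell (1,3): code 1001 → (2.000,3.046)–(1.000,3.375)
cell (2,2): code 0110 → (2.000,2.880)–(3.000,2.364)
cell (2,3): code 1001 → (3.000,3.686)–(2.000,3.046)
cell (3,1): code 0100 → (3.484,2.000)–(4.000,1.785)
cell (3,2): code 1110 → (3.000,2.364)–(3.484,2.000)
cell (3,3): code 1101 → (3.349,4.000)–(3.000,3.686)
cell (3,4): code 1000 → (4.000,4.290)–(3.349,4.000)
cell (4,1): code 0010 → (4.000,1.785)–(4.412,2.000)
cell (4,2): code 0111 → (4.412,2.000)–(5.000,2.615)
cell (4,3): code 1011 → (5.000,3.432)–(4.544,4.000)
cell (4,4): code 0001 → (4.544,4.000)–(4.000,4.290)
cell (5,2): code 0010 → (5.000,2.615)–(5.195,3.000)
cell (5,3): code 0001 → (5.195,3.000)–(5.000,3.432)
total: 18 segments, chained into 1 closed loop(s), length Σ = 12.589660

segments=18 loops=1 length=12.590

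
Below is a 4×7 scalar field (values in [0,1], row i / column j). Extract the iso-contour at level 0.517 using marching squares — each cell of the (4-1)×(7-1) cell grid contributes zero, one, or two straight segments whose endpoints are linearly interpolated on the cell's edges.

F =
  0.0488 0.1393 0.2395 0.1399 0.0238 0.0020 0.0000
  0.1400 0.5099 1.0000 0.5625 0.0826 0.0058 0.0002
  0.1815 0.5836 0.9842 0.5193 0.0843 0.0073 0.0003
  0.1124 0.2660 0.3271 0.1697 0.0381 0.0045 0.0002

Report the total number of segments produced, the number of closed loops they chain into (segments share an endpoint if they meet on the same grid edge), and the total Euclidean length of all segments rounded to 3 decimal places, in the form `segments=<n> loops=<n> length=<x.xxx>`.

cell (0,1): code 0100 → (0.365,2.000)–(1.000,1.014)
cell (0,2): code 1100 → (0.892,3.000)–(0.365,2.000)
cell (0,3): code 1000 → (1.000,3.095)–(0.892,3.000)
cell (1,0): code 0100 → (1.096,1.000)–(2.000,0.834)
cell (1,1): code 1110 → (1.000,1.014)–(1.096,1.000)
cell (1,3): code 1001 → (2.000,3.005)–(1.000,3.095)
cell (2,0): code 0010 → (2.000,0.834)–(2.210,1.000)
cell (2,1): code 0011 → (2.210,1.000)–(2.711,2.000)
cell (2,2): code 0011 → (2.711,2.000)–(2.007,3.000)
cell (2,3): code 0001 → (2.007,3.000)–(2.000,3.005)
total: 10 segments, chained into 1 closed loop(s), length Σ = 7.084080

segments=10 loops=1 length=7.084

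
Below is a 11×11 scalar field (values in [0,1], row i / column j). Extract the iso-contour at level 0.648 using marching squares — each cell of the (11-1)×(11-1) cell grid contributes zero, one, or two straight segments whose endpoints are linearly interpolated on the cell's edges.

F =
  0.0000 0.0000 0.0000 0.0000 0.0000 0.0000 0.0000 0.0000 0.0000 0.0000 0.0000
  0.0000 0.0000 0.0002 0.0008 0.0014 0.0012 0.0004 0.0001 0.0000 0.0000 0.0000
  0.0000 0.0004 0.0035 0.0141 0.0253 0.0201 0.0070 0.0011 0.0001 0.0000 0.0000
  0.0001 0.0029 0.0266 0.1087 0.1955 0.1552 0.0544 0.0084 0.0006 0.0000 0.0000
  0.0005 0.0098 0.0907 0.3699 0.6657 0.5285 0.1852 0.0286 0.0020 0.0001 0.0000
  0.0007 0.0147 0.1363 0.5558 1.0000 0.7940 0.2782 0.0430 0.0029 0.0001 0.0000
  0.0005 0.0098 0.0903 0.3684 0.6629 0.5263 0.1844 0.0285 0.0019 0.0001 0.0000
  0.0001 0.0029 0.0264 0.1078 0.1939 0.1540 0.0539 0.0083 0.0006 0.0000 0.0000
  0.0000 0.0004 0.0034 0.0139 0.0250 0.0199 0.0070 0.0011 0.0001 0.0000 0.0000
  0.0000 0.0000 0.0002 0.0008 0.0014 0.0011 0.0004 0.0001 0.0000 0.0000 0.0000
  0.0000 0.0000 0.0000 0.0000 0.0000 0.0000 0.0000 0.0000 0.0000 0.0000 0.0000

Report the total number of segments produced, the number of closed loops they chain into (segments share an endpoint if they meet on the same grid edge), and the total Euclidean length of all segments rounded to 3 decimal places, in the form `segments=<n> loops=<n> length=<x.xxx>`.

cell (3,3): code 0100 → (3.962,4.000)–(4.000,3.940)
cell (3,4): code 1000 → (4.000,4.129)–(3.962,4.000)
cell (4,3): code 0110 → (4.000,3.940)–(5.000,3.208)
cell (4,4): code 1101 → (4.450,5.000)–(4.000,4.129)
cell (4,5): code 1000 → (5.000,5.283)–(4.450,5.000)
cell (5,3): code 0110 → (5.000,3.208)–(6.000,3.949)
cell (5,4): code 1011 → (6.000,4.109)–(5.545,5.000)
cell (5,5): code 0001 → (5.545,5.000)–(5.000,5.283)
cell (6,3): code 0010 → (6.000,3.949)–(6.032,4.000)
cell (6,4): code 0001 → (6.032,4.000)–(6.000,4.109)
total: 10 segments, chained into 1 closed loop(s), length Σ = 6.076759

segments=10 loops=1 length=6.077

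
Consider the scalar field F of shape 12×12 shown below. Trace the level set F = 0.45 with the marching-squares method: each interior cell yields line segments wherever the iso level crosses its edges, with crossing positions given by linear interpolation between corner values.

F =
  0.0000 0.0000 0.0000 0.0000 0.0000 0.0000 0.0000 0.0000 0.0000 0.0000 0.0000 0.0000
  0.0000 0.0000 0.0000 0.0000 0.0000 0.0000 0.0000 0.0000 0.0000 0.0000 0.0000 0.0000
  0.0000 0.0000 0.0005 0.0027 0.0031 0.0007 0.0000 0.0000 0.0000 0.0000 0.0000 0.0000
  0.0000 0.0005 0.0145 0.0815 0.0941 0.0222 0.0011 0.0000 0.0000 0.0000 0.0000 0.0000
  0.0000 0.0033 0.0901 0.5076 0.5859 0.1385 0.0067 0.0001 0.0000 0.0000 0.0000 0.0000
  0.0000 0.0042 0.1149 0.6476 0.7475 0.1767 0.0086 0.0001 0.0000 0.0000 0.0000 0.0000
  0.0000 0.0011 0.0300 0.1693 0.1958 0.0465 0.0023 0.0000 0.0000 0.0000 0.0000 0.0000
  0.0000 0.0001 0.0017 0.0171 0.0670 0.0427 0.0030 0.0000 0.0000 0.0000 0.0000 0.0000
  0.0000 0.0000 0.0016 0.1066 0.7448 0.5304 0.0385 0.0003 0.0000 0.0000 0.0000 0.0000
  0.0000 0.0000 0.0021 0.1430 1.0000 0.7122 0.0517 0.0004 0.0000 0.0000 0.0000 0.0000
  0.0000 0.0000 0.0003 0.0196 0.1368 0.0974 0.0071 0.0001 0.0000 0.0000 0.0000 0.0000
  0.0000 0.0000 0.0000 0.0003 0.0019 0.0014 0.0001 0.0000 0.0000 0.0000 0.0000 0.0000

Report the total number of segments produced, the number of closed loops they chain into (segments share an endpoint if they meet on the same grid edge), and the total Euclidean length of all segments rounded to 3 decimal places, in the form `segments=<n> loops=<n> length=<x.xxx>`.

cell (3,2): code 0100 → (3.865,3.000)–(4.000,2.862)
cell (3,3): code 1100 → (3.724,4.000)–(3.865,3.000)
cell (3,4): code 1000 → (4.000,4.304)–(3.724,4.000)
cell (4,2): code 0110 → (4.000,2.862)–(5.000,2.629)
cell (4,4): code 1001 → (5.000,4.521)–(4.000,4.304)
cell (5,2): code 0010 → (5.000,2.629)–(5.413,3.000)
cell (5,3): code 0011 → (5.413,3.000)–(5.539,4.000)
cell (5,4): code 0001 → (5.539,4.000)–(5.000,4.521)
cell (7,3): code 0100 → (7.565,4.000)–(8.000,3.538)
cell (7,4): code 1100 → (7.835,5.000)–(7.565,4.000)
cell (7,5): code 1000 → (8.000,5.163)–(7.835,5.000)
cell (8,3): code 0110 → (8.000,3.538)–(9.000,3.358)
cell (8,5): code 1001 → (9.000,5.397)–(8.000,5.163)
cell (9,3): code 0010 → (9.000,3.358)–(9.637,4.000)
cell (9,4): code 0011 → (9.637,4.000)–(9.426,5.000)
cell (9,5): code 0001 → (9.426,5.000)–(9.000,5.397)
total: 16 segments, chained into 2 closed loop(s), length Σ = 12.431288

segments=16 loops=2 length=12.431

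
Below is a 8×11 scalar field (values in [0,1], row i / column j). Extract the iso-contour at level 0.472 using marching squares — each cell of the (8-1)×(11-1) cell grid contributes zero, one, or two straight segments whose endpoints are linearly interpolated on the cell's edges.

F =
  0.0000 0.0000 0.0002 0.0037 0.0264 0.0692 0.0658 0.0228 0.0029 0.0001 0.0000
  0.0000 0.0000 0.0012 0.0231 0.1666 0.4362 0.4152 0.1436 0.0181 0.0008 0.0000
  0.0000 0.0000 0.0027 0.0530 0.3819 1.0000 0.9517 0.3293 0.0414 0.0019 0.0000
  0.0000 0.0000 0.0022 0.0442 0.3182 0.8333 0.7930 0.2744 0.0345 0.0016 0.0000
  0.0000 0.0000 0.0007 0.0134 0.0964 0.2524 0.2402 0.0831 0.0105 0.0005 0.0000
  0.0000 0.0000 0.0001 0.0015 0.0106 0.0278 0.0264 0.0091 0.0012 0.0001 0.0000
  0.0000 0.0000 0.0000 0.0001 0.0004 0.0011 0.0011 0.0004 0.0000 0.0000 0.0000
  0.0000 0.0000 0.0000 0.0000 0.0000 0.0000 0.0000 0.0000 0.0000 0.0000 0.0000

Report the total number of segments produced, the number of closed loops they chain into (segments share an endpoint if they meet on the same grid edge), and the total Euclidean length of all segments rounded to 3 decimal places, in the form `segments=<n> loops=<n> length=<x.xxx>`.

segments=8 loops=1 length=8.259

cell (1,4): code 0100 → (1.063,5.000)–(2.000,4.146)
cell (1,5): code 1100 → (1.106,6.000)–(1.063,5.000)
cell (1,6): code 1000 → (2.000,6.771)–(1.106,6.000)
cell (2,4): code 0110 → (2.000,4.146)–(3.000,4.299)
cell (2,6): code 1001 → (3.000,6.619)–(2.000,6.771)
cell (3,4): code 0010 → (3.000,4.299)–(3.622,5.000)
cell (3,5): code 0011 → (3.622,5.000)–(3.581,6.000)
cell (3,6): code 0001 → (3.581,6.000)–(3.000,6.619)
total: 8 segments, chained into 1 closed loop(s), length Σ = 8.259015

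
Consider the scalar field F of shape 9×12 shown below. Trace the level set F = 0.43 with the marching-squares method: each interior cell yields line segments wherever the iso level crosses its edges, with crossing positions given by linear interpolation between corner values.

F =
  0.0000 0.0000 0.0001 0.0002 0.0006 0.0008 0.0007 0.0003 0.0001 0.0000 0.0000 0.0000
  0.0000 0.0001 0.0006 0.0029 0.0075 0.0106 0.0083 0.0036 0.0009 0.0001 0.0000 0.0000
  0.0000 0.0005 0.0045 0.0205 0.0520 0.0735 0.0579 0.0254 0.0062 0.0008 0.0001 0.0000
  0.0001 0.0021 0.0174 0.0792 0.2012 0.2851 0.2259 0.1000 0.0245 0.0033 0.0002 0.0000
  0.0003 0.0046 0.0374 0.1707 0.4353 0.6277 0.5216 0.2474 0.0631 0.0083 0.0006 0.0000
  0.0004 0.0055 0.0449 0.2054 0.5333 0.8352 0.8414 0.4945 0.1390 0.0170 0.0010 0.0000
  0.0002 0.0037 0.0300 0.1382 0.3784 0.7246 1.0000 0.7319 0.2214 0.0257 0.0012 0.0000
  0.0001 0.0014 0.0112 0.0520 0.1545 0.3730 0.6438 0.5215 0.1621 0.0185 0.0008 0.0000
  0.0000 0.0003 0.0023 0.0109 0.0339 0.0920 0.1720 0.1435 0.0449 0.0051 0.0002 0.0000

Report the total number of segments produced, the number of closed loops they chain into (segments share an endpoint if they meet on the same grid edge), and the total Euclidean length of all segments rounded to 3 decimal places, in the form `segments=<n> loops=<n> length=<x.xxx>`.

cell (3,3): code 0100 → (3.977,4.000)–(4.000,3.980)
cell (3,4): code 1100 → (3.423,5.000)–(3.977,4.000)
cell (3,5): code 1100 → (3.690,6.000)–(3.423,5.000)
cell (3,6): code 1000 → (4.000,6.334)–(3.690,6.000)
cell (4,3): code 0110 → (4.000,3.980)–(5.000,3.685)
cell (4,6): code 1101 → (4.739,7.000)–(4.000,6.334)
cell (4,7): code 1000 → (5.000,7.181)–(4.739,7.000)
cell (5,3): code 0010 → (5.000,3.685)–(5.667,4.000)
cell (5,4): code 0111 → (5.667,4.000)–(6.000,4.149)
cell (5,7): code 1001 → (6.000,7.591)–(5.000,7.181)
cell (6,4): code 0010 → (6.000,4.149)–(6.838,5.000)
cell (6,5): code 0111 → (6.838,5.000)–(7.000,5.210)
cell (6,7): code 1001 → (7.000,7.255)–(6.000,7.591)
cell (7,5): code 0010 → (7.000,5.210)–(7.453,6.000)
cell (7,6): code 0011 → (7.453,6.000)–(7.242,7.000)
cell (7,7): code 0001 → (7.242,7.000)–(7.000,7.255)
total: 16 segments, chained into 1 closed loop(s), length Σ = 12.001594

segments=16 loops=1 length=12.002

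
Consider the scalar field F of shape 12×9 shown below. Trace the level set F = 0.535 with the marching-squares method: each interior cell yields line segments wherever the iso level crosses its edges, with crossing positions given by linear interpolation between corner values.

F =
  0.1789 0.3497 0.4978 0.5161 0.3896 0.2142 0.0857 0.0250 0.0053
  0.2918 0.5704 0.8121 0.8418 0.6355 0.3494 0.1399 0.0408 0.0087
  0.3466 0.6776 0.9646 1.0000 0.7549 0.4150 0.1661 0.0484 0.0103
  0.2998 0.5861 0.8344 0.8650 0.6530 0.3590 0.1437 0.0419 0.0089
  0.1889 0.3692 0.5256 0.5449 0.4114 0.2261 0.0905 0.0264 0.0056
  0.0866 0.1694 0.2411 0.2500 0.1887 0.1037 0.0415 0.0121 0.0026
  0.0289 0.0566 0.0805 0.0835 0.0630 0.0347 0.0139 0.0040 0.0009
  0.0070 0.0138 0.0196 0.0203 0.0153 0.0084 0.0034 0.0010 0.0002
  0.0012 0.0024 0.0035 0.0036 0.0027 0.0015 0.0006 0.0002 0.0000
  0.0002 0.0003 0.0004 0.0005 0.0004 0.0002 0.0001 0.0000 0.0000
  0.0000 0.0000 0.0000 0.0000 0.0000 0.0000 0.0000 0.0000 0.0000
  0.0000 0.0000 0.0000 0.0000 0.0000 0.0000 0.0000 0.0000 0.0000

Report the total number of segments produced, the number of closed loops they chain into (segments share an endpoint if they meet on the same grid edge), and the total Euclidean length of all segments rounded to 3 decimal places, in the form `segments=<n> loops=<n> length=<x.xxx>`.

cell (0,0): code 0100 → (0.840,1.000)–(1.000,0.873)
cell (0,1): code 1100 → (0.118,2.000)–(0.840,1.000)
cell (0,2): code 1100 → (0.058,3.000)–(0.118,2.000)
cell (0,3): code 1100 → (0.591,4.000)–(0.058,3.000)
cell (0,4): code 1000 → (1.000,4.351)–(0.591,4.000)
cell (1,0): code 0110 → (1.000,0.873)–(2.000,0.569)
cell (1,4): code 1001 → (2.000,4.647)–(1.000,4.351)
cell (2,0): code 0110 → (2.000,0.569)–(3.000,0.822)
cell (2,4): code 1001 → (3.000,4.401)–(2.000,4.647)
cell (3,0): code 0010 → (3.000,0.822)–(3.236,1.000)
cell (3,1): code 0011 → (3.236,1.000)–(3.970,2.000)
cell (3,2): code 0111 → (3.970,2.000)–(4.000,2.487)
cell (3,3): code 1011 → (4.000,3.074)–(3.488,4.000)
cell (3,4): code 0001 → (3.488,4.000)–(3.000,4.401)
cell (4,2): code 0010 → (4.000,2.487)–(4.034,3.000)
cell (4,3): code 0001 → (4.034,3.000)–(4.000,3.074)
total: 16 segments, chained into 1 closed loop(s), length Σ = 12.570018

segments=16 loops=1 length=12.570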